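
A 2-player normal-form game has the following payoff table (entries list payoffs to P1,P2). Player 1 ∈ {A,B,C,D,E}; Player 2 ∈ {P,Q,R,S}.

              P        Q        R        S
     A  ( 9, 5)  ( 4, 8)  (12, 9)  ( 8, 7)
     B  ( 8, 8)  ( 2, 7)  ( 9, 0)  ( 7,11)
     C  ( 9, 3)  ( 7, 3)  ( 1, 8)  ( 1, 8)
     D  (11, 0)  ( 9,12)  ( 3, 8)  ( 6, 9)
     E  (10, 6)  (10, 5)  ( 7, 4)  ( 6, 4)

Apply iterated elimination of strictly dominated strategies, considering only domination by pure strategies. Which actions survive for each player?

P1 drop B (A beats it: P:9>8 Q:4>2 R:12>9 S:8>7)
P1 drop C (D beats it: P:11>9 Q:9>7 R:3>1 S:6>1)
P2 drop S (Q beats it: A:8>7 D:12>9 E:5>4)
P1→{A,D,E} P2→{P,Q,R}

Survivors P1:{A,D,E} P2:{P,Q,R}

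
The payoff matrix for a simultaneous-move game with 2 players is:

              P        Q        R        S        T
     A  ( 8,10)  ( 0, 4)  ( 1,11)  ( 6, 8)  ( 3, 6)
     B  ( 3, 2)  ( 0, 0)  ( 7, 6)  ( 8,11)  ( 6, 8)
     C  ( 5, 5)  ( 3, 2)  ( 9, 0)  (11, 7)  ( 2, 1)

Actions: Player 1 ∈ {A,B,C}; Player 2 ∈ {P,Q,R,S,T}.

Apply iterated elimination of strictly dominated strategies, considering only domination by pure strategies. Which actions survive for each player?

Remaining: P1:{A,C} P2:{P,R,S}

P2 drop Q (P beats it: A:10>4 B:2>0 C:5>2)
P2 drop T (S beats it: A:8>6 B:11>8 C:7>1)
P1 drop B (C beats it: P:5>3 R:9>7 S:11>8)
P1→{A,C} P2→{P,R,S}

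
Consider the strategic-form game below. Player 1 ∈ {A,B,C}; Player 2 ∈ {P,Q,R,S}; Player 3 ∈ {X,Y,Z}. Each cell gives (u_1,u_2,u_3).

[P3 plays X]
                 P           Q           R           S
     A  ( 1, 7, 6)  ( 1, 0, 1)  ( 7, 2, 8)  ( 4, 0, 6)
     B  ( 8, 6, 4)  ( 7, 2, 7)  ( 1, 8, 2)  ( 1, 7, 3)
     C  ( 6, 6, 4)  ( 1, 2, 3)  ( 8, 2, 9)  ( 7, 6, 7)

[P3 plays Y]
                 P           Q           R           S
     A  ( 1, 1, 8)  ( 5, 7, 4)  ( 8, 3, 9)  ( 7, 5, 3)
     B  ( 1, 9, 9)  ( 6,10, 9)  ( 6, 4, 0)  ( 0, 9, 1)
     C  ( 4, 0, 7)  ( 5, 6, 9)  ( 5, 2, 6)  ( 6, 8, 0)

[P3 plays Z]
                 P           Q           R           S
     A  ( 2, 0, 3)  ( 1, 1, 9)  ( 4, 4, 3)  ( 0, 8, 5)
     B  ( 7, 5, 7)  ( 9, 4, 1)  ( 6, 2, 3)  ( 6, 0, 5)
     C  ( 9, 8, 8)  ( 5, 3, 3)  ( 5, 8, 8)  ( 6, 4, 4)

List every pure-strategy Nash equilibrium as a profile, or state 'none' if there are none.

Nash profiles: (B,Q,Y), (C,P,Z), (C,S,X)

(A,P,X): not NE [P1→B gives 8>1; P3→Y gives 8>6]
(A,P,Y): not NE [P1→C gives 4>1; P2→Q gives 7>1]
(A,P,Z): not NE [P1→C gives 9>2; P2→S gives 8>0; P3→Y gives 8>3]
(A,Q,X): not NE [P1→B gives 7>1; P2→P gives 7>0; P3→Z gives 9>1]
(A,Q,Y): not NE [P1→B gives 6>5; P3→Z gives 9>4]
(A,Q,Z): not NE [P1→B gives 9>1; P2→S gives 8>1]
(A,R,X): not NE [P1→C gives 8>7; P2→P gives 7>2; P3→Y gives 9>8]
(A,R,Y): not NE [P2→Q gives 7>3]
(A,R,Z): not NE [P1→B gives 6>4; P2→S gives 8>4; P3→Y gives 9>3]
(A,S,X): not NE [P1→C gives 7>4; P2→P gives 7>0]
(A,S,Y): not NE [P2→Q gives 7>5; P3→X gives 6>3]
(A,S,Z): not NE [P1→C gives 6>0; P3→X gives 6>5]
(B,P,X): not NE [P2→R gives 8>6; P3→Y gives 9>4]
(B,P,Y): not NE [P1→C gives 4>1; P2→Q gives 10>9]
(B,P,Z): not NE [P1→C gives 9>7; P3→Y gives 9>7]
(B,Q,X): not NE [P2→R gives 8>2; P3→Y gives 9>7]
(B,Q,Y): NE
(B,Q,Z): not NE [P2→P gives 5>4; P3→Y gives 9>1]
(B,R,X): not NE [P1→C gives 8>1; P3→Z gives 3>2]
(B,R,Y): not NE [P1→A gives 8>6; P2→Q gives 10>4; P3→Z gives 3>0]
(B,R,Z): not NE [P2→P gives 5>2]
(B,S,X): not NE [P1→C gives 7>1; P2→R gives 8>7; P3→Z gives 5>3]
(B,S,Y): not NE [P1→A gives 7>0; P2→Q gives 10>9; P3→Z gives 5>1]
(B,S,Z): not NE [P2→P gives 5>0]
(C,P,X): not NE [P1→B gives 8>6; P3→Z gives 8>4]
(C,P,Y): not NE [P2→S gives 8>0; P3→Z gives 8>7]
(C,P,Z): NE
(C,Q,X): not NE [P1→B gives 7>1; P2→S gives 6>2; P3→Y gives 9>3]
(C,Q,Y): not NE [P1→B gives 6>5; P2→S gives 8>6]
(C,Q,Z): not NE [P1→B gives 9>5; P2→R gives 8>3; P3→Y gives 9>3]
(C,R,X): not NE [P2→S gives 6>2]
(C,R,Y): not NE [P1→A gives 8>5; P2→S gives 8>2; P3→X gives 9>6]
(C,R,Z): not NE [P1→B gives 6>5; P3→X gives 9>8]
(C,S,X): NE
(C,S,Y): not NE [P1→A gives 7>6; P3→X gives 7>0]
(C,S,Z): not NE [P2→R gives 8>4; P3→X gives 7>4]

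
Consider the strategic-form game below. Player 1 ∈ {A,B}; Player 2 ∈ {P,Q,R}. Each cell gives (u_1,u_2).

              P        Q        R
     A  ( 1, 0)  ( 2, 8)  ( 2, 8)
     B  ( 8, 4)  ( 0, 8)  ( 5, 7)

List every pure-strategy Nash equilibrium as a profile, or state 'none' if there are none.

(A,P): not NE [P1→B gives 8>1; P2→R gives 8>0]
(A,Q): NE
(A,R): not NE [P1→B gives 5>2]
(B,P): not NE [P2→Q gives 8>4]
(B,Q): not NE [P1→A gives 2>0]
(B,R): not NE [P2→Q gives 8>7]

NE set: (A,Q)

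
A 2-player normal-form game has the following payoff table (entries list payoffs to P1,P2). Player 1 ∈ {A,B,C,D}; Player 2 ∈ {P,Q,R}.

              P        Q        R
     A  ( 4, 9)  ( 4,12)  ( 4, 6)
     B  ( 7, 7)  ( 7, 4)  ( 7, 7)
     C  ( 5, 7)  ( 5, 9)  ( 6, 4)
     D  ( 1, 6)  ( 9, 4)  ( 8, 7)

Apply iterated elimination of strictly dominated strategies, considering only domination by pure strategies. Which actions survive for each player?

Survivors P1:{B,D} P2:{P,R}

P1 drop A (B beats it: P:7>4 Q:7>4 R:7>4)
P1 drop C (B beats it: P:7>5 Q:7>5 R:7>6)
P2 drop Q (P beats it: B:7>4 D:6>4)
P1→{B,D} P2→{P,R}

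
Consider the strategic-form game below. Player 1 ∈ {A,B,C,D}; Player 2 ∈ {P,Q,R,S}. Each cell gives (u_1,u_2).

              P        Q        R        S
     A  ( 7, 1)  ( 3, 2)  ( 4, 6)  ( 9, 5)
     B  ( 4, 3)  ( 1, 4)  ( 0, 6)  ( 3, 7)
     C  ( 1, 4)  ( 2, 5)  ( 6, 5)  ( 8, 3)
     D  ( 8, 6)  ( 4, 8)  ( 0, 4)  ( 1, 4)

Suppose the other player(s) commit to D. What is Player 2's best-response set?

u_2(P vs D) = 6
u_2(Q vs D) = 8
u_2(R vs D) = 4
u_2(S vs D) = 4
max payoff 8 at {Q}

argmax u_2 = {Q}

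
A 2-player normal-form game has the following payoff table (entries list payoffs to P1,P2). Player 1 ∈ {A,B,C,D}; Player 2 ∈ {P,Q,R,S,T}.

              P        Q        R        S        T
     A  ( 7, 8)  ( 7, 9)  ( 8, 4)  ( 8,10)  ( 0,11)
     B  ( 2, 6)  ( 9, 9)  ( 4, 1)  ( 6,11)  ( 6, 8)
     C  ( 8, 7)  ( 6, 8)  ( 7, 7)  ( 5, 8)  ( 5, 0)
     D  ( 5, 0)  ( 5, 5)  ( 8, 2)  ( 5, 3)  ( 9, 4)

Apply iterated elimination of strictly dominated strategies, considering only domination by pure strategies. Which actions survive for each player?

Survivors P1:{A,B,D} P2:{Q,S,T}

P2 drop P (Q beats it: A:9>8 B:9>6 C:8>7 D:5>0)
P2 drop R (Q beats it: A:9>4 B:9>1 C:8>7 D:5>2)
P1 drop C (B beats it: Q:9>6 S:6>5 T:6>5)
P1→{A,B,D} P2→{Q,S,T}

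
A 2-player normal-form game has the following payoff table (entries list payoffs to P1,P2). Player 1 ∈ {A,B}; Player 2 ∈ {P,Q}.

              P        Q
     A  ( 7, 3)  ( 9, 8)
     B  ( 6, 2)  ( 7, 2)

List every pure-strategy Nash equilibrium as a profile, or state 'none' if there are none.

PSNE = {(A,Q)}

(A,P): not NE [P2→Q gives 8>3]
(A,Q): NE
(B,P): not NE [P1→A gives 7>6]
(B,Q): not NE [P1→A gives 9>7]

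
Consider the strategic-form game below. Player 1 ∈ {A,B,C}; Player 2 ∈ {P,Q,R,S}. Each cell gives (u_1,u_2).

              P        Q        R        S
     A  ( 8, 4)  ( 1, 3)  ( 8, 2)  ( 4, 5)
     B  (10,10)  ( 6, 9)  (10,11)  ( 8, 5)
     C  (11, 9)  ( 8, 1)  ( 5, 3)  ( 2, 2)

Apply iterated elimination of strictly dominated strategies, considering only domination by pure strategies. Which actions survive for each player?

P1 drop A (B beats it: P:10>8 Q:6>1 R:10>8 S:8>4)
P2 drop Q (P beats it: B:10>9 C:9>1)
P2 drop S (P beats it: B:10>5 C:9>2)
P1→{B,C} P2→{P,R}

Survivors P1:{B,C} P2:{P,R}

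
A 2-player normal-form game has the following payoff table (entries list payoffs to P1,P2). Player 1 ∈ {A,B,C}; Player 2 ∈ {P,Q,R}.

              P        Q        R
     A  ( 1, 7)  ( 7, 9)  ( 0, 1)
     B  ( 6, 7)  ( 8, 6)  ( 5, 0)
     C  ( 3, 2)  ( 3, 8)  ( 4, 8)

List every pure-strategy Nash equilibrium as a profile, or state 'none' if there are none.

Nash profiles: (B,P)

(A,P): not NE [P1→B gives 6>1; P2→Q gives 9>7]
(A,Q): not NE [P1→B gives 8>7]
(A,R): not NE [P1→B gives 5>0; P2→Q gives 9>1]
(B,P): NE
(B,Q): not NE [P2→P gives 7>6]
(B,R): not NE [P2→P gives 7>0]
(C,P): not NE [P1→B gives 6>3; P2→R gives 8>2]
(C,Q): not NE [P1→B gives 8>3]
(C,R): not NE [P1→B gives 5>4]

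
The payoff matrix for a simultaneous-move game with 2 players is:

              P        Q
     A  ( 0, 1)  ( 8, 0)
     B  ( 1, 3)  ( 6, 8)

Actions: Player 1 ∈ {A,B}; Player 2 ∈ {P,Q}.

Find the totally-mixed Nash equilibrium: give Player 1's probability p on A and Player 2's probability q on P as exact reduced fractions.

P1 indiff ⇒ q·0+(1-q)·8 = q·1+(1-q)·6 ⇒ q(-1) = (1-q)(-2) ⇒ q = 2/3
P2 indiff ⇒ p·1+(1-p)·3 = p·0+(1-p)·8 ⇒ p(1) = (1-p)(5) ⇒ p = 5/6

p=5/6, q=2/3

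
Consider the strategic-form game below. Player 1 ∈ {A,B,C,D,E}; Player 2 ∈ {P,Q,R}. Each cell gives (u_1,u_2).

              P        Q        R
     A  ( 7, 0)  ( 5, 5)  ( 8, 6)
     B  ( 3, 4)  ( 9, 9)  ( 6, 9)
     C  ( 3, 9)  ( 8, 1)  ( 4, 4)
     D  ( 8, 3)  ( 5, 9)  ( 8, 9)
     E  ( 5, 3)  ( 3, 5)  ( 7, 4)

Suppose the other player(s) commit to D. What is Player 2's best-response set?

u_2(P vs D) = 3
u_2(Q vs D) = 9
u_2(R vs D) = 9
max payoff 9 at {Q,R}

argmax u_2 = {Q,R}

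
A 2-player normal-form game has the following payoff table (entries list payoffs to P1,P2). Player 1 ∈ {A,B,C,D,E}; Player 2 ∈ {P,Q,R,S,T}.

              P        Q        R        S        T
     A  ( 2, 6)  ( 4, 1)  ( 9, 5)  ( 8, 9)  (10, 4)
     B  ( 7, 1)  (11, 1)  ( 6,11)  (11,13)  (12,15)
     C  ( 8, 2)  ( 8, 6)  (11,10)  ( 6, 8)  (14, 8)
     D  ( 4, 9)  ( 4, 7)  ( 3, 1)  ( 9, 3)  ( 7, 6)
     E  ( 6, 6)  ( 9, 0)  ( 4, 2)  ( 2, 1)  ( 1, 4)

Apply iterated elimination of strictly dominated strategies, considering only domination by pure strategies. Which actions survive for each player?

P1 drop D (B beats it: P:7>4 Q:11>4 R:6>3 S:11>9 T:12>7)
P1 drop E (B beats it: P:7>6 Q:11>9 R:6>4 S:11>2 T:12>1)
P2 drop P (S beats it: A:9>6 B:13>1 C:8>2)
P2 drop Q (R beats it: A:5>1 B:11>1 C:10>6)
P1→{A,B,C} P2→{R,S,T}

Survivors P1:{A,B,C} P2:{R,S,T}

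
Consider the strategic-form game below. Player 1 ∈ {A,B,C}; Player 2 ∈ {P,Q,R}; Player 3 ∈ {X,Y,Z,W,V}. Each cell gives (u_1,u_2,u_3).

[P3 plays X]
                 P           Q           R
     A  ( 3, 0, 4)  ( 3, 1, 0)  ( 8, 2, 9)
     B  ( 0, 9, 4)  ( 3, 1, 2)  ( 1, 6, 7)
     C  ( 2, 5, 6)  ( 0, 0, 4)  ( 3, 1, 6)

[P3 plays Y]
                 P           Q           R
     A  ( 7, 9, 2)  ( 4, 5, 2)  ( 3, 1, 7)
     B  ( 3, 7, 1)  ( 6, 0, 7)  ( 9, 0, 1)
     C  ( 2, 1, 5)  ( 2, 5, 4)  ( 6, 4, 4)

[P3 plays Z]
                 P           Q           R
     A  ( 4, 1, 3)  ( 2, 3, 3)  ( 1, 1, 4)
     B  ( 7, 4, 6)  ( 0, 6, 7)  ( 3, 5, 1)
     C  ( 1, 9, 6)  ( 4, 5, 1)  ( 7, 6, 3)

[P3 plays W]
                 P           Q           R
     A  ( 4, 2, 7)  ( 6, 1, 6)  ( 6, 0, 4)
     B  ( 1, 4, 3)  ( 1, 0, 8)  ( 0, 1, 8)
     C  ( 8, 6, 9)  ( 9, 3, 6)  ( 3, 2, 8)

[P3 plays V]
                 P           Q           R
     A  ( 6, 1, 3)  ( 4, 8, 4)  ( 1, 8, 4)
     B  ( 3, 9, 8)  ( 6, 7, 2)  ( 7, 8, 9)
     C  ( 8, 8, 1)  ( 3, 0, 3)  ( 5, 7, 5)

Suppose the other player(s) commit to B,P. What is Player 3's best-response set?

u_3(X vs B,P) = 4
u_3(Y vs B,P) = 1
u_3(Z vs B,P) = 6
u_3(W vs B,P) = 3
u_3(V vs B,P) = 8
max payoff 8 at {V}

argmax u_3 = {V}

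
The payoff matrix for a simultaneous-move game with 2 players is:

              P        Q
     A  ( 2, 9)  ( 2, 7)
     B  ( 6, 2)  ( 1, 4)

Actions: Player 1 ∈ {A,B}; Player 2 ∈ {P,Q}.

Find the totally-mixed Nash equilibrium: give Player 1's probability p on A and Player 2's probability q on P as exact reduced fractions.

(p,q) = (1/2, 1/5)

P1 indiff ⇒ q·2+(1-q)·2 = q·6+(1-q)·1 ⇒ q(-4) = (1-q)(-1) ⇒ q = 1/5
P2 indiff ⇒ p·9+(1-p)·2 = p·7+(1-p)·4 ⇒ p(2) = (1-p)(2) ⇒ p = 1/2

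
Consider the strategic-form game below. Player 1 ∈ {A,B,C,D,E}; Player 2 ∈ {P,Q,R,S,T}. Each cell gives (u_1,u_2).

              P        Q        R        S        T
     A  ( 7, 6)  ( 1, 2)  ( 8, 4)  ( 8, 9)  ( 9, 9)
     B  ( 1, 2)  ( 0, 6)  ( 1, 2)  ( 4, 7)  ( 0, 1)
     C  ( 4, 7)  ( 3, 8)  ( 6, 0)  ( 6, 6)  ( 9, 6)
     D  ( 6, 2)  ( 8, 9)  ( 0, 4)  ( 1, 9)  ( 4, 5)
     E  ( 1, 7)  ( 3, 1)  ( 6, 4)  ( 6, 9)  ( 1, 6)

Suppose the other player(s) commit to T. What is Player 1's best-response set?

argmax u_1 = {A,C}

u_1(A vs T) = 9
u_1(B vs T) = 0
u_1(C vs T) = 9
u_1(D vs T) = 4
u_1(E vs T) = 1
max payoff 9 at {A,C}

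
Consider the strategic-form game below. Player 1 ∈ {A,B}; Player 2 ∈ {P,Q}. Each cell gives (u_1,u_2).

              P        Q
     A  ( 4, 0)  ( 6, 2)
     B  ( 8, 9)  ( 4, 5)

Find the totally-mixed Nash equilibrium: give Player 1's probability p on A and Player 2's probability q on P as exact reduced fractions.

P1 indiff ⇒ q·4+(1-q)·6 = q·8+(1-q)·4 ⇒ q(-4) = (1-q)(-2) ⇒ q = 1/3
P2 indiff ⇒ p·0+(1-p)·9 = p·2+(1-p)·5 ⇒ p(-2) = (1-p)(-4) ⇒ p = 2/3

(p,q) = (2/3, 1/3)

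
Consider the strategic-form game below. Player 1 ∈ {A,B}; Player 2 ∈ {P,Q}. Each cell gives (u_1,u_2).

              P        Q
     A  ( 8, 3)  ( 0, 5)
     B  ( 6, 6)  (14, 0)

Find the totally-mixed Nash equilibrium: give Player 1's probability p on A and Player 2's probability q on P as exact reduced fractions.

(p,q) = (3/4, 7/8)

P1 indiff ⇒ q·8+(1-q)·0 = q·6+(1-q)·14 ⇒ q(2) = (1-q)(14) ⇒ q = 7/8
P2 indiff ⇒ p·3+(1-p)·6 = p·5+(1-p)·0 ⇒ p(-2) = (1-p)(-6) ⇒ p = 3/4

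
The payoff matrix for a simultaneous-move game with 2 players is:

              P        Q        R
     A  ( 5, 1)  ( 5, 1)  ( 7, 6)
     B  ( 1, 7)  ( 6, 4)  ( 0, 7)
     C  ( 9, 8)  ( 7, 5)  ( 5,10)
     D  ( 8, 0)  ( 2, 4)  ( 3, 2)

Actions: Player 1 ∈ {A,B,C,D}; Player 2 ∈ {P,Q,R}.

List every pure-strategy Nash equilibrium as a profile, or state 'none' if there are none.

NE set: (A,R)

(A,P): not NE [P1→C gives 9>5; P2→R gives 6>1]
(A,Q): not NE [P1→C gives 7>5; P2→R gives 6>1]
(A,R): NE
(B,P): not NE [P1→C gives 9>1]
(B,Q): not NE [P1→C gives 7>6; P2→R gives 7>4]
(B,R): not NE [P1→A gives 7>0]
(C,P): not NE [P2→R gives 10>8]
(C,Q): not NE [P2→R gives 10>5]
(C,R): not NE [P1→A gives 7>5]
(D,P): not NE [P1→C gives 9>8; P2→Q gives 4>0]
(D,Q): not NE [P1→C gives 7>2]
(D,R): not NE [P1→A gives 7>3; P2→Q gives 4>2]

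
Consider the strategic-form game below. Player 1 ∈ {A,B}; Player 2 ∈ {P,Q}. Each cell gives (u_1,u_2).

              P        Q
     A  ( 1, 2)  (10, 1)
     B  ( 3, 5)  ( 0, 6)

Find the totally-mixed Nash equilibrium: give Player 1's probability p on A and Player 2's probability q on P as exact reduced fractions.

P1 indiff ⇒ q·1+(1-q)·10 = q·3+(1-q)·0 ⇒ q(-2) = (1-q)(-10) ⇒ q = 5/6
P2 indiff ⇒ p·2+(1-p)·5 = p·1+(1-p)·6 ⇒ p(1) = (1-p)(1) ⇒ p = 1/2

P1 mixes 1/2 on A; P2 mixes 5/6 on P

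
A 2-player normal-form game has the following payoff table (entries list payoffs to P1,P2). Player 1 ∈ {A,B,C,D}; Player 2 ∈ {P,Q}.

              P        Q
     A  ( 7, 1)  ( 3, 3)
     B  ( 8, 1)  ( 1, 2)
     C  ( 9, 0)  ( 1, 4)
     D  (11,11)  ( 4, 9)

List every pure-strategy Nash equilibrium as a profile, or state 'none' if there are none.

(A,P): not NE [P1→D gives 11>7; P2→Q gives 3>1]
(A,Q): not NE [P1→D gives 4>3]
(B,P): not NE [P1→D gives 11>8; P2→Q gives 2>1]
(B,Q): not NE [P1→D gives 4>1]
(C,P): not NE [P1→D gives 11>9; P2→Q gives 4>0]
(C,Q): not NE [P1→D gives 4>1]
(D,P): NE
(D,Q): not NE [P2→P gives 11>9]

NE set: (D,P)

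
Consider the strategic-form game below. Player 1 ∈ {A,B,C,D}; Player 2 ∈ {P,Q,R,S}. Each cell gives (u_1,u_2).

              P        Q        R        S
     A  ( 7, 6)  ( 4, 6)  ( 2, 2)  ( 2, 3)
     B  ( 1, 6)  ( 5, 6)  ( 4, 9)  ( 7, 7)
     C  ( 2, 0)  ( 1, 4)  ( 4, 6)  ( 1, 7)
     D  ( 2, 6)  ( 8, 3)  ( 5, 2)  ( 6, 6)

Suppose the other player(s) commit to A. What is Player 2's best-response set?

u_2(P vs A) = 6
u_2(Q vs A) = 6
u_2(R vs A) = 2
u_2(S vs A) = 3
max payoff 6 at {P,Q}

argmax u_2 = {P,Q}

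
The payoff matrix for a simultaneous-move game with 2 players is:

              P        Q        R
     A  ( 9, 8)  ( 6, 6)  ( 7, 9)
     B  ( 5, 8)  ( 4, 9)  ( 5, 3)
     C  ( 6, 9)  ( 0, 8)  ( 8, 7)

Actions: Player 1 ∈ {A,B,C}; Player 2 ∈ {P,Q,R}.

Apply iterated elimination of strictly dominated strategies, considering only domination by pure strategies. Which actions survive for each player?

Survivors P1:{A,C} P2:{P,R}

P1 drop B (A beats it: P:9>5 Q:6>4 R:7>5)
P2 drop Q (P beats it: A:8>6 C:9>8)
P1→{A,C} P2→{P,R}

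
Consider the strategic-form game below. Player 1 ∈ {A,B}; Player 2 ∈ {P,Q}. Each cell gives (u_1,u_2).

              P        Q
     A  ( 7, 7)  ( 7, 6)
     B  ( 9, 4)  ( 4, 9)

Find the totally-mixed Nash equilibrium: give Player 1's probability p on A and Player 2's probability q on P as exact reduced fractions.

P1 indiff ⇒ q·7+(1-q)·7 = q·9+(1-q)·4 ⇒ q(-2) = (1-q)(-3) ⇒ q = 3/5
P2 indiff ⇒ p·7+(1-p)·4 = p·6+(1-p)·9 ⇒ p(1) = (1-p)(5) ⇒ p = 5/6

p=5/6, q=3/5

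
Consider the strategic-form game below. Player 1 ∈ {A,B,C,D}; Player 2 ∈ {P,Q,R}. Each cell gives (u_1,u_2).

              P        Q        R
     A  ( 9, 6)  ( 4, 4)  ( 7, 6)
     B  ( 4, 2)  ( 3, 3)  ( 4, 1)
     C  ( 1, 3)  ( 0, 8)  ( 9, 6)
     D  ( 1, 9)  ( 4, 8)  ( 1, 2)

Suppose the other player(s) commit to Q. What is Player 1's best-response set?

argmax u_1 = {A,D}

u_1(A vs Q) = 4
u_1(B vs Q) = 3
u_1(C vs Q) = 0
u_1(D vs Q) = 4
max payoff 4 at {A,D}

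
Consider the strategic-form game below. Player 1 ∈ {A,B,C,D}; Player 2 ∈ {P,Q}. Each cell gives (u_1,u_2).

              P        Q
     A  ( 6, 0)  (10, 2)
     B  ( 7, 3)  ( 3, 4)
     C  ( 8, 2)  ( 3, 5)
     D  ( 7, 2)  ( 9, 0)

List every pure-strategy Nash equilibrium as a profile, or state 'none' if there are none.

PSNE = {(A,Q)}

(A,P): not NE [P1→C gives 8>6; P2→Q gives 2>0]
(A,Q): NE
(B,P): not NE [P1→C gives 8>7; P2→Q gives 4>3]
(B,Q): not NE [P1→A gives 10>3]
(C,P): not NE [P2→Q gives 5>2]
(C,Q): not NE [P1→A gives 10>3]
(D,P): not NE [P1→C gives 8>7]
(D,Q): not NE [P1→A gives 10>9; P2→P gives 2>0]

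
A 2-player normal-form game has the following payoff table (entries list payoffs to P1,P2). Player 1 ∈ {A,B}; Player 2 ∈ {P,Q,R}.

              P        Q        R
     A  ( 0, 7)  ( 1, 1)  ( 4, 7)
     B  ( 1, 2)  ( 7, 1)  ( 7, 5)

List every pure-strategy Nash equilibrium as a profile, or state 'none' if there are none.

NE set: (B,R)

(A,P): not NE [P1→B gives 1>0]
(A,Q): not NE [P1→B gives 7>1; P2→R gives 7>1]
(A,R): not NE [P1→B gives 7>4]
(B,P): not NE [P2→R gives 5>2]
(B,Q): not NE [P2→R gives 5>1]
(B,R): NE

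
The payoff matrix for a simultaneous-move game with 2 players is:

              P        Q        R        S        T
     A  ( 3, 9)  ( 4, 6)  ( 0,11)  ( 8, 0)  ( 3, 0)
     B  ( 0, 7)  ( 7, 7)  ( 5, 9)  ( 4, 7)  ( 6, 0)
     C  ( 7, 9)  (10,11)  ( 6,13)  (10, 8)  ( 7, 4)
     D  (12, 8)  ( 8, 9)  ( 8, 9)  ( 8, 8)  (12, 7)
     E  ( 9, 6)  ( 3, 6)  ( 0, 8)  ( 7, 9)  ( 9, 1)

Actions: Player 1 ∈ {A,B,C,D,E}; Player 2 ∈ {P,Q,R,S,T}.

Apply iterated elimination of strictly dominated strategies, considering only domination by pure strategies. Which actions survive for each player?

Remaining: P1:{C,D} P2:{Q,R}

P1 drop A (C beats it: P:7>3 Q:10>4 R:6>0 S:10>8 T:7>3)
P1 drop B (C beats it: P:7>0 Q:10>7 R:6>5 S:10>4 T:7>6)
P1 drop E (D beats it: P:12>9 Q:8>3 R:8>0 S:8>7 T:12>9)
P2 drop P (Q beats it: C:11>9 D:9>8)
P2 drop S (Q beats it: C:11>8 D:9>8)
P2 drop T (Q beats it: C:11>4 D:9>7)
P1→{C,D} P2→{Q,R}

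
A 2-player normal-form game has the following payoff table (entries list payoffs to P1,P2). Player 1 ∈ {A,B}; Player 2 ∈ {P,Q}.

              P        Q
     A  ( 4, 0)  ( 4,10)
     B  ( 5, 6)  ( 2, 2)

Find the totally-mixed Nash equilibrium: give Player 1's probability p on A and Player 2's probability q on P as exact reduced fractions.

P1 mixes 2/7 on A; P2 mixes 2/3 on P

P1 indiff ⇒ q·4+(1-q)·4 = q·5+(1-q)·2 ⇒ q(-1) = (1-q)(-2) ⇒ q = 2/3
P2 indiff ⇒ p·0+(1-p)·6 = p·10+(1-p)·2 ⇒ p(-10) = (1-p)(-4) ⇒ p = 2/7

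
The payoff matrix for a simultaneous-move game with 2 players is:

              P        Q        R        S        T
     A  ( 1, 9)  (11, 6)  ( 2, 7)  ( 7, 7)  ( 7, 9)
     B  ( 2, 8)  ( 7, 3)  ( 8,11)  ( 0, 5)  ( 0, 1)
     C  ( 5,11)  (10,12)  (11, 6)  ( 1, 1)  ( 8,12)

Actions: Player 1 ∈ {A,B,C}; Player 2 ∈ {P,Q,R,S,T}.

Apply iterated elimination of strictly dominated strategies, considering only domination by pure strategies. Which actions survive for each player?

P1 drop B (C beats it: P:5>2 Q:10>7 R:11>8 S:1>0 T:8>0)
P2 drop R (P beats it: A:9>7 C:11>6)
P2 drop S (P beats it: A:9>7 C:11>1)
P1→{A,C} P2→{P,Q,T}

IESDS → P1:{A,C} P2:{P,Q,T}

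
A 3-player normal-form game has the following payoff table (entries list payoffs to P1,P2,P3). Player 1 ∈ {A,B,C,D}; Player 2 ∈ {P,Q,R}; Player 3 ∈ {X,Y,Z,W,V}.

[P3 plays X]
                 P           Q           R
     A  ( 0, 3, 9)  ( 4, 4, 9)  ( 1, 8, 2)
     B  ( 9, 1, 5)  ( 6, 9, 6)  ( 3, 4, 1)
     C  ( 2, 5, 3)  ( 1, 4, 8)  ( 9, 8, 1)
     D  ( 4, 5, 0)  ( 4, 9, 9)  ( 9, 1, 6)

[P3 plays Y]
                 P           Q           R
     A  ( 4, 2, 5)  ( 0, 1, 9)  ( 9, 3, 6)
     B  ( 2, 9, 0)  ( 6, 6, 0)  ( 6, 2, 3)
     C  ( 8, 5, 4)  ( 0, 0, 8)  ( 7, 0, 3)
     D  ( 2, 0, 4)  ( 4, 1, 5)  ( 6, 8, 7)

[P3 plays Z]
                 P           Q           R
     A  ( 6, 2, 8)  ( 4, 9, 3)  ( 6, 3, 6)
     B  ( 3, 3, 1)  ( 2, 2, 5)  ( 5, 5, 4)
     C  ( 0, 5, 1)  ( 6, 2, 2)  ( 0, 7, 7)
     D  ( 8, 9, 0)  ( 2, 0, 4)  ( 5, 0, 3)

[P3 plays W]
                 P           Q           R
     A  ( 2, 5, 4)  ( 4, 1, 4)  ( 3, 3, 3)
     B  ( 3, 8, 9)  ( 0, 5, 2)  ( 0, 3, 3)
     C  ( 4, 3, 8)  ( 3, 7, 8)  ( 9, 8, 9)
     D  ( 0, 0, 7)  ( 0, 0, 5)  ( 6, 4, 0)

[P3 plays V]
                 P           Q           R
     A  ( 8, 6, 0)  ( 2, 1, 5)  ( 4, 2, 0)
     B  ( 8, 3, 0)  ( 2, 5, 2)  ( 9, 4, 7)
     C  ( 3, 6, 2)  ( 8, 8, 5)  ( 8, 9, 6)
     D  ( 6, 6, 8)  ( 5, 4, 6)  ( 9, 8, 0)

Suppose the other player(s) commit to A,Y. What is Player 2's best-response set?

P2 best: {R}

u_2(P vs A,Y) = 2
u_2(Q vs A,Y) = 1
u_2(R vs A,Y) = 3
max payoff 3 at {R}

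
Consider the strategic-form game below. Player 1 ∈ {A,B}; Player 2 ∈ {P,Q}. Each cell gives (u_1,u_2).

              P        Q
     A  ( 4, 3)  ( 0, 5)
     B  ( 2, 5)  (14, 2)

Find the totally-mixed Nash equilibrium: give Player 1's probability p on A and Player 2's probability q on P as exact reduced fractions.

p=3/5, q=7/8

P1 indiff ⇒ q·4+(1-q)·0 = q·2+(1-q)·14 ⇒ q(2) = (1-q)(14) ⇒ q = 7/8
P2 indiff ⇒ p·3+(1-p)·5 = p·5+(1-p)·2 ⇒ p(-2) = (1-p)(-3) ⇒ p = 3/5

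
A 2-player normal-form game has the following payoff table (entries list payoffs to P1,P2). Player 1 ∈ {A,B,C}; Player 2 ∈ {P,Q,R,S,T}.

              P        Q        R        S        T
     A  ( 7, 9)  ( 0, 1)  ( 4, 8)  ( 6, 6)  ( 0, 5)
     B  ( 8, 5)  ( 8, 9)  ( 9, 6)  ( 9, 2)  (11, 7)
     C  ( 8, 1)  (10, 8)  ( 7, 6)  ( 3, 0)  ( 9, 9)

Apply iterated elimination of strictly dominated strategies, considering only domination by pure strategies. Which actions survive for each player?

P1 drop A (B beats it: P:8>7 Q:8>0 R:9>4 S:9>6 T:11>0)
P2 drop P (Q beats it: B:9>5 C:8>1)
P2 drop R (Q beats it: B:9>6 C:8>6)
P2 drop S (Q beats it: B:9>2 C:8>0)
P1→{B,C} P2→{Q,T}

Survivors P1:{B,C} P2:{Q,T}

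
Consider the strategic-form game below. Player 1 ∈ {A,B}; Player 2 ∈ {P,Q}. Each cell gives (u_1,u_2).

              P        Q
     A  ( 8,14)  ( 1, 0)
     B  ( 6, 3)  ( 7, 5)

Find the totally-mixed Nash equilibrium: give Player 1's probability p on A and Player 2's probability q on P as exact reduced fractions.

(p,q) = (1/8, 3/4)

P1 indiff ⇒ q·8+(1-q)·1 = q·6+(1-q)·7 ⇒ q(2) = (1-q)(6) ⇒ q = 3/4
P2 indiff ⇒ p·14+(1-p)·3 = p·0+(1-p)·5 ⇒ p(14) = (1-p)(2) ⇒ p = 1/8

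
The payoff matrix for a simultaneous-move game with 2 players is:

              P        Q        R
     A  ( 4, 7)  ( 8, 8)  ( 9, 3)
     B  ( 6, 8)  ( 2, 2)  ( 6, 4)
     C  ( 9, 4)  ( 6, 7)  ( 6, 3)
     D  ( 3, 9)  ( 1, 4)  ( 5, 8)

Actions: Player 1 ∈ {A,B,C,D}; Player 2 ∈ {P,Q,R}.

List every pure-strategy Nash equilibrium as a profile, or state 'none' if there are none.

(A,P): not NE [P1→C gives 9>4; P2→Q gives 8>7]
(A,Q): NE
(A,R): not NE [P2→Q gives 8>3]
(B,P): not NE [P1→C gives 9>6]
(B,Q): not NE [P1→A gives 8>2; P2→P gives 8>2]
(B,R): not NE [P1→A gives 9>6; P2→P gives 8>4]
(C,P): not NE [P2→Q gives 7>4]
(C,Q): not NE [P1→A gives 8>6]
(C,R): not NE [P1→A gives 9>6; P2→Q gives 7>3]
(D,P): not NE [P1→C gives 9>3]
(D,Q): not NE [P1→A gives 8>1; P2→P gives 9>4]
(D,R): not NE [P1→A gives 9>5; P2→P gives 9>8]

PSNE = {(A,Q)}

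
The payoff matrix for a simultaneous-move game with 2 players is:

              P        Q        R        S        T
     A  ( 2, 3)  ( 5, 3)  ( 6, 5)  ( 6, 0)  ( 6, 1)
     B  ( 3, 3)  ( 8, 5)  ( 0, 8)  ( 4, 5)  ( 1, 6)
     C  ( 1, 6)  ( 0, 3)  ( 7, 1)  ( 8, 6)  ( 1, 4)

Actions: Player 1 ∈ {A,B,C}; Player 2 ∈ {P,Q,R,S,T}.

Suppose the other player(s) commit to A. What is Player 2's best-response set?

u_2(P vs A) = 3
u_2(Q vs A) = 3
u_2(R vs A) = 5
u_2(S vs A) = 0
u_2(T vs A) = 1
max payoff 5 at {R}

BR_2 = {R}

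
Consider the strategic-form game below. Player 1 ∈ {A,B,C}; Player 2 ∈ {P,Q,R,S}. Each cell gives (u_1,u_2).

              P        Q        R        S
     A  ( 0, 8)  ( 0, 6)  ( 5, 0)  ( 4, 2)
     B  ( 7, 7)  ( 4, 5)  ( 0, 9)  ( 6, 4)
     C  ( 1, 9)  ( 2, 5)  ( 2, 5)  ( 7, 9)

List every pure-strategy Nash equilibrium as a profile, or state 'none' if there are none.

(A,P): not NE [P1→B gives 7>0]
(A,Q): not NE [P1→B gives 4>0; P2→P gives 8>6]
(A,R): not NE [P2→P gives 8>0]
(A,S): not NE [P1→C gives 7>4; P2→P gives 8>2]
(B,P): not NE [P2→R gives 9>7]
(B,Q): not NE [P2→R gives 9>5]
(B,R): not NE [P1→A gives 5>0]
(B,S): not NE [P1→C gives 7>6; P2→R gives 9>4]
(C,P): not NE [P1→B gives 7>1]
(C,Q): not NE [P1→B gives 4>2; P2→S gives 9>5]
(C,R): not NE [P1→A gives 5>2; P2→S gives 9>5]
(C,S): NE

PSNE = {(C,S)}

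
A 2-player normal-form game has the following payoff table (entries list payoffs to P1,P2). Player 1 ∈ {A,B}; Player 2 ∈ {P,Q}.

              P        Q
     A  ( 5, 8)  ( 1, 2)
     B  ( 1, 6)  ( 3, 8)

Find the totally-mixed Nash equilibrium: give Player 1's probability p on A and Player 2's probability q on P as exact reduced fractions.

P1 mixes 1/4 on A; P2 mixes 1/3 on P

P1 indiff ⇒ q·5+(1-q)·1 = q·1+(1-q)·3 ⇒ q(4) = (1-q)(2) ⇒ q = 1/3
P2 indiff ⇒ p·8+(1-p)·6 = p·2+(1-p)·8 ⇒ p(6) = (1-p)(2) ⇒ p = 1/4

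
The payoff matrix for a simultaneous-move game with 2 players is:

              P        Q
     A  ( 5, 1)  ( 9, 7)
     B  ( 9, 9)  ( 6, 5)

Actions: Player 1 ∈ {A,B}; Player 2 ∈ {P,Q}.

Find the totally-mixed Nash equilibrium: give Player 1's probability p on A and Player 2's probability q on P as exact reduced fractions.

P1 indiff ⇒ q·5+(1-q)·9 = q·9+(1-q)·6 ⇒ q(-4) = (1-q)(-3) ⇒ q = 3/7
P2 indiff ⇒ p·1+(1-p)·9 = p·7+(1-p)·5 ⇒ p(-6) = (1-p)(-4) ⇒ p = 2/5

(p,q) = (2/5, 3/7)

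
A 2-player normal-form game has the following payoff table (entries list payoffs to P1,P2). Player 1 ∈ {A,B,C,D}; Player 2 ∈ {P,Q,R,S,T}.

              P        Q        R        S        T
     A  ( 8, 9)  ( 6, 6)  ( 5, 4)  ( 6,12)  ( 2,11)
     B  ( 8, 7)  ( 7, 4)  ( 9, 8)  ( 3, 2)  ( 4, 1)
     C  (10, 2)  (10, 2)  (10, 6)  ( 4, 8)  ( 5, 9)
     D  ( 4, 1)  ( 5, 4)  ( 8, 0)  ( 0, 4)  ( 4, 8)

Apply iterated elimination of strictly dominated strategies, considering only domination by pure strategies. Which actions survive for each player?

P1 drop B (C beats it: P:10>8 Q:10>7 R:10>9 S:4>3 T:5>4)
P1 drop D (C beats it: P:10>4 Q:10>5 R:10>8 S:4>0 T:5>4)
P2 drop P (S beats it: A:12>9 C:8>2)
P2 drop Q (S beats it: A:12>6 C:8>2)
P2 drop R (S beats it: A:12>4 C:8>6)
P1→{A,C} P2→{S,T}

Remaining: P1:{A,C} P2:{S,T}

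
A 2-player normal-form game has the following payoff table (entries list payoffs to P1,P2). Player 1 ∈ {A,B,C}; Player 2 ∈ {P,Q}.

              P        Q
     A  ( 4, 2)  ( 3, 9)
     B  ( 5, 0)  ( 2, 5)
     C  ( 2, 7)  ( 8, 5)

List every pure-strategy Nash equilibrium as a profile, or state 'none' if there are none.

No pure NE.

(A,P): not NE [P1→B gives 5>4; P2→Q gives 9>2]
(A,Q): not NE [P1→C gives 8>3]
(B,P): not NE [P2→Q gives 5>0]
(B,Q): not NE [P1→C gives 8>2]
(C,P): not NE [P1→B gives 5>2]
(C,Q): not NE [P2→P gives 7>5]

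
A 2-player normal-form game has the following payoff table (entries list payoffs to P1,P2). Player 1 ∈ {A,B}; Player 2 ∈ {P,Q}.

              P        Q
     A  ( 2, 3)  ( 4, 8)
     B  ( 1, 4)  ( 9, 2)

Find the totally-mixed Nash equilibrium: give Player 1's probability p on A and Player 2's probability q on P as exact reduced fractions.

p=2/7, q=5/6

P1 indiff ⇒ q·2+(1-q)·4 = q·1+(1-q)·9 ⇒ q(1) = (1-q)(5) ⇒ q = 5/6
P2 indiff ⇒ p·3+(1-p)·4 = p·8+(1-p)·2 ⇒ p(-5) = (1-p)(-2) ⇒ p = 2/7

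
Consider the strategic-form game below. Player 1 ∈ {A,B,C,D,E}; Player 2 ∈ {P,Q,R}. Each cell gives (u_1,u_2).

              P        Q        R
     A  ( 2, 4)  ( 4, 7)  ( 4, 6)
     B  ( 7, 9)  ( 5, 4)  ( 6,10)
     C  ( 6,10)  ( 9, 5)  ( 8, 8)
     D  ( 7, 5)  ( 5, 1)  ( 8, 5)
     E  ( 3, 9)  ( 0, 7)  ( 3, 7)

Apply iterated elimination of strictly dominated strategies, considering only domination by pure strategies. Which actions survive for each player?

P1 drop A (B beats it: P:7>2 Q:5>4 R:6>4)
P1 drop E (B beats it: P:7>3 Q:5>0 R:6>3)
P2 drop Q (P beats it: B:9>4 C:10>5 D:5>1)
P1→{B,C,D} P2→{P,R}

IESDS → P1:{B,C,D} P2:{P,R}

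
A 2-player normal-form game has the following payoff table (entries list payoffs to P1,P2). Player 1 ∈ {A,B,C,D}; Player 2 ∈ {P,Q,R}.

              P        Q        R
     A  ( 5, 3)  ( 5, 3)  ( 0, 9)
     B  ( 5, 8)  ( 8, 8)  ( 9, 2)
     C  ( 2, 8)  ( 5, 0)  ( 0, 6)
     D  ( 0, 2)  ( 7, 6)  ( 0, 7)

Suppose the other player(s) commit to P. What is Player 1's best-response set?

argmax u_1 = {A,B}

u_1(A vs P) = 5
u_1(B vs P) = 5
u_1(C vs P) = 2
u_1(D vs P) = 0
max payoff 5 at {A,B}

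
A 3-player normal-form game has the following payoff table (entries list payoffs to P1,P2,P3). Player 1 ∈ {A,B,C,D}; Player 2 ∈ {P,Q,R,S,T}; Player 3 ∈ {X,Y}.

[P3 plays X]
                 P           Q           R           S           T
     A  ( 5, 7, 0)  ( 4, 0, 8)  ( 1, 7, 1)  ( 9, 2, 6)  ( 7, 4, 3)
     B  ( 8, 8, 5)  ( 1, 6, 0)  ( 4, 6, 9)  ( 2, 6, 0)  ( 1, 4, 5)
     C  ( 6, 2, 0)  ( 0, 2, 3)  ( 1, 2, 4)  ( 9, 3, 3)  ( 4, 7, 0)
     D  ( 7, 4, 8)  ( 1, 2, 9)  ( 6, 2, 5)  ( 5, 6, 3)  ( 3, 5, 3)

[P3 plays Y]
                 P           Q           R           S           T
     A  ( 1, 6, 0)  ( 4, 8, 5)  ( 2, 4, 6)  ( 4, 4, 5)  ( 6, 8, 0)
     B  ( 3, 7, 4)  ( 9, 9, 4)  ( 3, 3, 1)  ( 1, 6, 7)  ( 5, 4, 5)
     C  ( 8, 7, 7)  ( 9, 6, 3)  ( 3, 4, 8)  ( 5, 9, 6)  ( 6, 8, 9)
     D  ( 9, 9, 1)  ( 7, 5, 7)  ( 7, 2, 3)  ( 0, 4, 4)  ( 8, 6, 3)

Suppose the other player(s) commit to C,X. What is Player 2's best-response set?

BR_2 = {T}

u_2(P vs C,X) = 2
u_2(Q vs C,X) = 2
u_2(R vs C,X) = 2
u_2(S vs C,X) = 3
u_2(T vs C,X) = 7
max payoff 7 at {T}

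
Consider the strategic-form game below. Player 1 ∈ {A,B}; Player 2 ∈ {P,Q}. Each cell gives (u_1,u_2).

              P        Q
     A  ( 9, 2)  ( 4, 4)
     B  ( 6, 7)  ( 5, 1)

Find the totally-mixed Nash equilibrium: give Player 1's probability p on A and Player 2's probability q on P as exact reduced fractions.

p=3/4, q=1/4

P1 indiff ⇒ q·9+(1-q)·4 = q·6+(1-q)·5 ⇒ q(3) = (1-q)(1) ⇒ q = 1/4
P2 indiff ⇒ p·2+(1-p)·7 = p·4+(1-p)·1 ⇒ p(-2) = (1-p)(-6) ⇒ p = 3/4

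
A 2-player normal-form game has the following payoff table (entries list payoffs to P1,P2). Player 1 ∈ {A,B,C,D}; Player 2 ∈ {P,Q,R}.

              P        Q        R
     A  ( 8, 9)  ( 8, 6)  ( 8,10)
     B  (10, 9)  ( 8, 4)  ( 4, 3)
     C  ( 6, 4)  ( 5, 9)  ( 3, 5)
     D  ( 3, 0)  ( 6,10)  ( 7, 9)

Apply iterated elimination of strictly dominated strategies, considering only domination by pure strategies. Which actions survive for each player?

P1 drop C (A beats it: P:8>6 Q:8>5 R:8>3)
P1 drop D (A beats it: P:8>3 Q:8>6 R:8>7)
P2 drop Q (P beats it: A:9>6 B:9>4)
P1→{A,B} P2→{P,R}

IESDS → P1:{A,B} P2:{P,R}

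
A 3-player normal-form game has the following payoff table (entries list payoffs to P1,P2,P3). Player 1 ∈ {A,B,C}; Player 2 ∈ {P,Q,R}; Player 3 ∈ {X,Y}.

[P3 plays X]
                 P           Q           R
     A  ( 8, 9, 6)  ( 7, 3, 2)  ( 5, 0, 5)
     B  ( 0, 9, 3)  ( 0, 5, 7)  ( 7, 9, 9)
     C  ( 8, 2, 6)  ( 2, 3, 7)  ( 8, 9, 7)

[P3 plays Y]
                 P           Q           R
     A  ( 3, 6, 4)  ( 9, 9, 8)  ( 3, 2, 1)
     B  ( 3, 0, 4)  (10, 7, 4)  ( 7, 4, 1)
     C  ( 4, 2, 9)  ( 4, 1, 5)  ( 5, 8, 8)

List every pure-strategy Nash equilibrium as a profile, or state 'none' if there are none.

(A,P,X): NE
(A,P,Y): not NE [P1→C gives 4>3; P2→Q gives 9>6; P3→X gives 6>4]
(A,Q,X): not NE [P2→P gives 9>3; P3→Y gives 8>2]
(A,Q,Y): not NE [P1→B gives 10>9]
(A,R,X): not NE [P1→C gives 8>5; P2→P gives 9>0]
(A,R,Y): not NE [P1→B gives 7>3; P2→Q gives 9>2; P3→X gives 5>1]
(B,P,X): not NE [P1→C gives 8>0; P3→Y gives 4>3]
(B,P,Y): not NE [P1→C gives 4>3; P2→Q gives 7>0]
(B,Q,X): not NE [P1→A gives 7>0; P2→R gives 9>5]
(B,Q,Y): not NE [P3→X gives 7>4]
(B,R,X): not NE [P1→C gives 8>7]
(B,R,Y): not NE [P2→Q gives 7>4; P3→X gives 9>1]
(C,P,X): not NE [P2→R gives 9>2; P3→Y gives 9>6]
(C,P,Y): not NE [P2→R gives 8>2]
(C,Q,X): not NE [P1→A gives 7>2; P2→R gives 9>3]
(C,Q,Y): not NE [P1→B gives 10>4; P2→R gives 8>1; P3→X gives 7>5]
(C,R,X): not NE [P3→Y gives 8>7]
(C,R,Y): not NE [P1→B gives 7>5]

Nash profiles: (A,P,X)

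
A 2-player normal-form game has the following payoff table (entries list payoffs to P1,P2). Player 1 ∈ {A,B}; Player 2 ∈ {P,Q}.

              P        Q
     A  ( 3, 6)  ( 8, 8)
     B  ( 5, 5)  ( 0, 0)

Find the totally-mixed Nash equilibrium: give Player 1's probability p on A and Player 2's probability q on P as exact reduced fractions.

P1 indiff ⇒ q·3+(1-q)·8 = q·5+(1-q)·0 ⇒ q(-2) = (1-q)(-8) ⇒ q = 4/5
P2 indiff ⇒ p·6+(1-p)·5 = p·8+(1-p)·0 ⇒ p(-2) = (1-p)(-5) ⇒ p = 5/7

P1 mixes 5/7 on A; P2 mixes 4/5 on P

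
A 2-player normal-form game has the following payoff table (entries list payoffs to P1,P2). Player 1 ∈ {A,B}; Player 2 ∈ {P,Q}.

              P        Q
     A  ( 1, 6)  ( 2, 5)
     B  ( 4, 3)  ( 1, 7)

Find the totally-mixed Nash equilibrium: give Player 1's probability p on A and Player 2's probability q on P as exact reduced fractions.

P1 indiff ⇒ q·1+(1-q)·2 = q·4+(1-q)·1 ⇒ q(-3) = (1-q)(-1) ⇒ q = 1/4
P2 indiff ⇒ p·6+(1-p)·3 = p·5+(1-p)·7 ⇒ p(1) = (1-p)(4) ⇒ p = 4/5

(p,q) = (4/5, 1/4)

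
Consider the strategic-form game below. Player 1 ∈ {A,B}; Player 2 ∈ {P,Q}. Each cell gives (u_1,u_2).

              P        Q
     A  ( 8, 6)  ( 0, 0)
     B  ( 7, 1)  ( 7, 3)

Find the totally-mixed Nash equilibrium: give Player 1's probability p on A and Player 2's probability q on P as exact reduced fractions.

p=1/4, q=7/8

P1 indiff ⇒ q·8+(1-q)·0 = q·7+(1-q)·7 ⇒ q(1) = (1-q)(7) ⇒ q = 7/8
P2 indiff ⇒ p·6+(1-p)·1 = p·0+(1-p)·3 ⇒ p(6) = (1-p)(2) ⇒ p = 1/4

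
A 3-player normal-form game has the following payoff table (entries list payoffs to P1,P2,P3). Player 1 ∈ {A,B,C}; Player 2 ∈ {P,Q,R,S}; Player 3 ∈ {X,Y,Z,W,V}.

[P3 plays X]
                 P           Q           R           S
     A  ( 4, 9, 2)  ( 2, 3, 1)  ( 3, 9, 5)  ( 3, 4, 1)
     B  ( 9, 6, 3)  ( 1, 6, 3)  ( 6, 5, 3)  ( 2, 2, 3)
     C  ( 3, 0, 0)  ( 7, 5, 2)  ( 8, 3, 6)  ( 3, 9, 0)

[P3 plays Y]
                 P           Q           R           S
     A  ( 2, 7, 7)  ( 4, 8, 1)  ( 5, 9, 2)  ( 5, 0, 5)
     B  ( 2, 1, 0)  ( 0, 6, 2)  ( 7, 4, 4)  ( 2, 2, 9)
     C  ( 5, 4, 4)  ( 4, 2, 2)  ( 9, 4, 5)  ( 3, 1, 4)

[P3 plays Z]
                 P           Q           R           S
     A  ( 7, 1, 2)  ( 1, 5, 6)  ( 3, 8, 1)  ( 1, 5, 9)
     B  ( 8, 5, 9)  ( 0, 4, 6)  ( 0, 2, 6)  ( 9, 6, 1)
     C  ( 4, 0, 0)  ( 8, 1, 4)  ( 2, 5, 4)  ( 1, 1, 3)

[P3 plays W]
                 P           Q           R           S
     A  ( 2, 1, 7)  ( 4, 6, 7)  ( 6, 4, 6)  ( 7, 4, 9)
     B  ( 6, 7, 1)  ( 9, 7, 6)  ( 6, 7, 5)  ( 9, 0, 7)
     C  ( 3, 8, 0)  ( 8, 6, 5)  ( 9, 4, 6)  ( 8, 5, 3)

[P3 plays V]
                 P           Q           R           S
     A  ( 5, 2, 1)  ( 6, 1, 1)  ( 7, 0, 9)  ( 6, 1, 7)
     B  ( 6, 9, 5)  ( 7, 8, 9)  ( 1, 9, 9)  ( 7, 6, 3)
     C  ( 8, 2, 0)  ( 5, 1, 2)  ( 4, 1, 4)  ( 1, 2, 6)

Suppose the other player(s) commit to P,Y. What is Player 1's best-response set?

P1 best: {C}

u_1(A vs P,Y) = 2
u_1(B vs P,Y) = 2
u_1(C vs P,Y) = 5
max payoff 5 at {C}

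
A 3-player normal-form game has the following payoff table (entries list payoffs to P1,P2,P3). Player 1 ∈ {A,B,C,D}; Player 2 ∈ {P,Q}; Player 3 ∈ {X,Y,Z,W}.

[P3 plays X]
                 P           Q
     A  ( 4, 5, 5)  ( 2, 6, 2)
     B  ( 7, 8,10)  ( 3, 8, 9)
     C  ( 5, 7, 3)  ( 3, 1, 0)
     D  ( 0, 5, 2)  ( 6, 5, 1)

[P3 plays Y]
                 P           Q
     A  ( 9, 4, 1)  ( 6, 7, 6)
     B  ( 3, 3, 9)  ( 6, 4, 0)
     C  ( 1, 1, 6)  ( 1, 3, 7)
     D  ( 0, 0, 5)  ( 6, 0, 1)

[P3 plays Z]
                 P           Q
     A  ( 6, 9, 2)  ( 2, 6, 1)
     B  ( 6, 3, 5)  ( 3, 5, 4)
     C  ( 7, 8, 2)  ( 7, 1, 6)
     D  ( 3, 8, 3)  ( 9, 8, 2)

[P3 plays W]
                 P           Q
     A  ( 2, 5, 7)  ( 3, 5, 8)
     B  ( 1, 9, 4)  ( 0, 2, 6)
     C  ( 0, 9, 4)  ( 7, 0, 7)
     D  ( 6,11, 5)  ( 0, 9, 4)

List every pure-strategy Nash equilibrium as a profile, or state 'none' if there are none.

(A,P,X): not NE [P1→B gives 7>4; P2→Q gives 6>5; P3→W gives 7>5]
(A,P,Y): not NE [P2→Q gives 7>4; P3→W gives 7>1]
(A,P,Z): not NE [P1→C gives 7>6; P3→W gives 7>2]
(A,P,W): not NE [P1→D gives 6>2]
(A,Q,X): not NE [P1→D gives 6>2; P3→W gives 8>2]
(A,Q,Y): not NE [P3→W gives 8>6]
(A,Q,Z): not NE [P1→D gives 9>2; P2→P gives 9>6; P3→W gives 8>1]
(A,Q,W): not NE [P1→C gives 7>3]
(B,P,X): NE
(B,P,Y): not NE [P1→A gives 9>3; P2→Q gives 4>3; P3→X gives 10>9]
(B,P,Z): not NE [P1→C gives 7>6; P2→Q gives 5>3; P3→X gives 10>5]
(B,P,W): not NE [P1→D gives 6>1; P3→X gives 10>4]
(B,Q,X): not NE [P1→D gives 6>3]
(B,Q,Y): not NE [P3→X gives 9>0]
(B,Q,Z): not NE [P1→D gives 9>3; P3→X gives 9>4]
(B,Q,W): not NE [P1→C gives 7>0; P2→P gives 9>2; P3→X gives 9>6]
(C,P,X): not NE [P1→B gives 7>5; P3→Y gives 6>3]
(C,P,Y): not NE [P1→A gives 9>1; P2→Q gives 3>1]
(C,P,Z): not NE [P3→Y gives 6>2]
(C,P,W): not NE [P1→D gives 6>0; P3→Y gives 6>4]
(C,Q,X): not NE [P1→D gives 6>3; P2→P gives 7>1; P3→W gives 7>0]
(C,Q,Y): not NE [P1→D gives 6>1]
(C,Q,Z): not NE [P1→D gives 9>7; P2→P gives 8>1; P3→W gives 7>6]
(C,Q,W): not NE [P2→P gives 9>0]
(D,P,X): not NE [P1→B gives 7>0; P3→W gives 5>2]
(D,P,Y): not NE [P1→A gives 9>0]
(D,P,Z): not NE [P1→C gives 7>3; P3→W gives 5>3]
(D,P,W): NE
(D,Q,X): not NE [P3→W gives 4>1]
(D,Q,Y): not NE [P3→W gives 4>1]
(D,Q,Z): not NE [P3→W gives 4>2]
(D,Q,W): not NE [P1→C gives 7>0; P2→P gives 11>9]

PSNE = {(B,P,X), (D,P,W)}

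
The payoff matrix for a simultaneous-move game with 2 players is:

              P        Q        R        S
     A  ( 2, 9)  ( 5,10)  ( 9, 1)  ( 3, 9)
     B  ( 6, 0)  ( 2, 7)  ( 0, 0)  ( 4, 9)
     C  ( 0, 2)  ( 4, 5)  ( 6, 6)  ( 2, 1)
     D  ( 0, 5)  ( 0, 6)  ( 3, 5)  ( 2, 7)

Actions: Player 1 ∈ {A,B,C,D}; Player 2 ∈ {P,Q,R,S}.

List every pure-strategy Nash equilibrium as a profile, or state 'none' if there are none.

(A,P): not NE [P1→B gives 6>2; P2→Q gives 10>9]
(A,Q): NE
(A,R): not NE [P2→Q gives 10>1]
(A,S): not NE [P1→B gives 4>3; P2→Q gives 10>9]
(B,P): not NE [P2→S gives 9>0]
(B,Q): not NE [P1→A gives 5>2; P2→S gives 9>7]
(B,R): not NE [P1→A gives 9>0; P2→S gives 9>0]
(B,S): NE
(C,P): not NE [P1→B gives 6>0; P2→R gives 6>2]
(C,Q): not NE [P1→A gives 5>4; P2→R gives 6>5]
(C,R): not NE [P1→A gives 9>6]
(C,S): not NE [P1→B gives 4>2; P2→R gives 6>1]
(D,P): not NE [P1→B gives 6>0; P2→S gives 7>5]
(D,Q): not NE [P1→A gives 5>0; P2→S gives 7>6]
(D,R): not NE [P1→A gives 9>3; P2→S gives 7>5]
(D,S): not NE [P1→B gives 4>2]

PSNE = {(A,Q), (B,S)}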